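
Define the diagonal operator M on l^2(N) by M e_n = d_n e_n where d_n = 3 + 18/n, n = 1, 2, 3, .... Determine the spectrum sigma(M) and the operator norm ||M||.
sigma(M) = {3 + 18/n : n ≥ 1} ∪ {3}; ||M|| = 21

A bounded diagonal operator on l^2 with diagonal entries d_n has spectrum equal to the closure of {d_n : n ≥ 1}: every d_n is an eigenvalue (with eigenvector e_n), so {d_n} ⊂ sigma(M); the spectrum is closed, so its closure is too; and for lambda not in the closure, (M - lambda I) has bounded inverse (the diagonal entries 1/(d_n - lambda) are bounded). For our sequence d_n = 3 + 18/n, n = 1, 2, 3, ...:
  - {d_n} = {3 + 18/n : n ≥ 1}; the only limit point is 3
  - closure = {3 + 18/n : n ≥ 1} ∪ {3}
For the norm: a diagonal operator has ||M|| = sup_n |d_n|. Here d_n = 3 + 18/n is positive and decreasing, so sup_n |d_n| = d_1 = 3 + 18 = 21. So ||M|| = 21.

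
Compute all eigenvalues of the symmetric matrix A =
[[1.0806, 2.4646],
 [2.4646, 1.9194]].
sigma(A) ≈ {-1, 4}

A is real symmetric, so its spectrum consists of real eigenvalues. Expanding the characteristic polynomial of the displayed matrix gives
  det(λ I - A) = p(λ) = λ^2 + (-3)λ + (-4).
Solving p(λ) = 0 yields eigenvalues ≈ -1, 4. (A is shown rounded to 4 decimals, so these recover the underlying integer eigenvalues to within that precision.)
Verification: the trace of A = 3 equals the sum of eigenvalues 3, and det(A) ≈ -4.0001 matches the eigenvalue product -4.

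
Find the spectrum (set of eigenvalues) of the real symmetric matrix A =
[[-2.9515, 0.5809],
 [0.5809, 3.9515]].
sigma(A) ≈ {-3, 4}

A is real symmetric, so its spectrum consists of real eigenvalues. Expanding the characteristic polynomial of the displayed matrix gives
  det(λ I - A) = p(λ) = λ^2 + (-1)λ + (-12).
Solving p(λ) = 0 yields eigenvalues ≈ -3, 4. (A is shown rounded to 4 decimals, so these recover the underlying integer eigenvalues to within that precision.)
Verification: the trace of A = 1 equals the sum of eigenvalues 1, and det(A) ≈ -12.0003 matches the eigenvalue product -12.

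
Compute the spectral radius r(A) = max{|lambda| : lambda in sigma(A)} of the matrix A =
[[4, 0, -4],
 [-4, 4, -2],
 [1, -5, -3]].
r(A) ≈ 5.6656

The eigenvalues of A are the roots of its characteristic polynomial. With M = A (coefficients from the trace, the sum of principal 2x2 minors, and det A):
  p(λ) = det(λ I - M) = λ^3 - 5λ^2 - 14λ + 152.
No integer candidate from the rational root theorem (±divisors of 152) is a root, so the roots are irrational. The cubic discriminant is Δ = -340412 < 0, so there is one real root and a complex-conjugate pair. p(-5) = -28 and p(-4) = 64 have opposite signs, so a root lies in (-5, -4); Newton's method refines it to λ ≈ -4.7353. Dividing out (λ - (-4.7353)) leaves approximately λ^2 - 9.7353λ + 32.0994. For λ^2 - 9.7353λ + 32.0994 the discriminant is -33.6218. It is negative, so the remaining roots are the complex-conjugate pair λ ≈ 4.8676 ± 2.8992i. Their product equals the constant term, so |λ|^2 ≈ 32.0994 and |λ| ≈ 5.6656.
Thus the eigenvalues (to 4 decimals) are -4.7353 (modulus 4.7353); 4.8676 ± 2.8992i (modulus 5.6656). The spectral radius is the largest modulus: r(A) ≈ 5.6656. (Cross-check: r(A) ≤ ||A||_2 ≈ 7.9345; equality holds whenever A is normal, though it can also hold for some non-normal A.)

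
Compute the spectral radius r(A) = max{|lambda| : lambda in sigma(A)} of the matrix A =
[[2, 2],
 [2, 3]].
r(A) = (5 + sqrt(17))/2 ≈ 4.5616

The eigenvalues of A are the roots of its characteristic polynomial. With M = A (coefficients from the trace and determinant):
  p(λ) = det(λ I - M) = λ^2 - 5λ + 2.
For λ^2 - 5λ + 2 the discriminant is 17. It is nonnegative but not a perfect square, so the roots are real and irrational: λ = (5 ± sqrt(17))/2 ≈ 4.5616, 0.4384.
Thus the eigenvalues (to 4 decimals) are 4.5616 (modulus 4.5616); 0.4384 (modulus 0.4384). The spectral radius is the largest modulus: r(A) = (5 + sqrt(17))/2 ≈ 4.5616. (Cross-check: r(A) ≤ ||A||_2 ≈ 4.5616; equality holds whenever A is normal, though it can also hold for some non-normal A.)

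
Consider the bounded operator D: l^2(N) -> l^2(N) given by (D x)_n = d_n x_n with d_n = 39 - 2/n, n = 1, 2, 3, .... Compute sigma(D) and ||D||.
sigma(D) = {39 - 2/n : n ≥ 1} ∪ {39}; ||D|| = 39

A bounded diagonal operator on l^2 with diagonal entries d_n has spectrum equal to the closure of {d_n : n ≥ 1}: every d_n is an eigenvalue (with eigenvector e_n), so {d_n} ⊂ sigma(D); the spectrum is closed, so its closure is too; and for lambda not in the closure, (D - lambda I) has bounded inverse (the diagonal entries 1/(d_n - lambda) are bounded). For our sequence d_n = 39 - 2/n, n = 1, 2, 3, ...:
  - {d_n} = {39 - 2/n : n ≥ 1}; the only limit point is 39
  - closure = {39 - 2/n : n ≥ 1} ∪ {39}
For the norm: a diagonal operator has ||D|| = sup_n |d_n|. Here d_n = 39 - 2/n increases monotonically from d_1 = 37 toward 39, with all terms in [37, 39); so sup_n |d_n| = 39 (the supremum is the limit, not attained). So ||D|| = 39.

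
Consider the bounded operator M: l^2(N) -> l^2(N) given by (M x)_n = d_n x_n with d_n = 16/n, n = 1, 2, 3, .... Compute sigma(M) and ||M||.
sigma(M) = {16/n : n ≥ 1} ∪ {0}; ||M|| = 16

A bounded diagonal operator on l^2 with diagonal entries d_n has spectrum equal to the closure of {d_n : n ≥ 1}: every d_n is an eigenvalue (with eigenvector e_n), so {d_n} ⊂ sigma(M); the spectrum is closed, so its closure is too; and for lambda not in the closure, (M - lambda I) has bounded inverse (the diagonal entries 1/(d_n - lambda) are bounded). For our sequence d_n = 16/n, n = 1, 2, 3, ...:
  - {d_n} = {16/n : n ≥ 1}; the only limit point is 0
  - closure = {16/n : n ≥ 1} ∪ {0}
For the norm: a diagonal operator has ||M|| = sup_n |d_n|. Here d_n = 16/n is positive and decreasing, so sup_n |d_n| = d_1 = 16. So ||M|| = 16.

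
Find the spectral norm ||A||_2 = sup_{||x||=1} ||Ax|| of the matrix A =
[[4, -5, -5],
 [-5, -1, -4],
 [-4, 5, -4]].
||A||_2 ≈ 9.5 (= sqrt(largest eigenvalue of A^T A))

||A||_2 = sigma_max(A) = sqrt(lambda_max(A^T A)). Form the symmetric matrix M = A^T A =
[[57, -35, 16],
 [-35, 51, 9],
 [16, 9, 57]].
Its characteristic polynomial (trace, sum of principal 2x2 minors, determinant of M give the coefficients) is
  p(λ) = det(λ I - M) = λ^3 - 165λ^2 + 7501λ - 68121.
No integer candidate from the rational root theorem (±divisors of 68121) is a root, so the roots are irrational. The cubic discriminant is Δ = 11912260784 > 0, so there are three distinct real roots. p(12) = -141 and p(13) = 3704 have opposite signs, so a root lies in (12, 13); Newton's method refines it to λ ≈ 12.0355. p(62) = 1009 and p(63) = -396 have opposite signs, so a root lies in (62, 63); Newton's method refines it to λ ≈ 62.7149. p(90) = -531 and p(91) = 1676 have opposite signs, so a root lies in (90, 91); Newton's method refines it to λ ≈ 90.2496. Check (Vieta): the three roots sum to 165, matching tr M = 165.
So the eigenvalues of A^T A are ≈ 12.0355, 62.7149, 90.2496 (all ≥ 0, as they must be for A^T A). The largest is λ_max ≈ 90.2496, hence ||A||_2 = sqrt(λ_max) ≈ 9.5.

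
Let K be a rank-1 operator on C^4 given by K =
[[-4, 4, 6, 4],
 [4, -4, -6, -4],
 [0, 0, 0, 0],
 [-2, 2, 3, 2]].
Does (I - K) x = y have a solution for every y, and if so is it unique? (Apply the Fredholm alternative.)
(I - K) is invertible (det(I - K) = 7 ≠ 0), so for every y in C^4 the equation (I - K) x = y has a unique solution.

K has rank 1, so it is an outer product K = u v^T: every row of K is a multiple of one row vector. Reading off the entries, u = (-2, 2, 0, -1) and v = (2, -2, -3, -2) (row i of K equals u_i·v^T). A rank-one matrix u v^T satisfies K u = u (v·u) and kills the (3)-dimensional subspace v^⊥, so its characteristic polynomial is lambda^3 (lambda - v·u) with v·u = tr K = -6. Hence the eigenvalues of I - K are 1 (multiplicity 3) and 1 - (-6) = 7, so det(I - K) = 7. (Direct check: I - K =
[[5, -4, -6, -4],
 [-4, 5, 6, 4],
 [0, 0, 1, 0],
 [2, -2, -3, -1]]
has determinant 7.) The finite-dimensional Fredholm alternative says: either (I - K) is invertible, or ker(I - K) ≠ {0} and then range(I - K) = ker((I - K)^*)^⊥, with dim ker(I - K) = dim ker((I - K)^*). Since det(I - K) ≠ 0, 1 is not an eigenvalue of K and ker(I - K) = {0}, so we are in the first case: for every y there is a unique x = (I - K)^(-1) y. Explicitly, by the Sherman–Morrison formula, (I - u v^T)^(-1) = I + u v^T/(1 - v·u), i.e. (I - K)^(-1) = I + K/(7).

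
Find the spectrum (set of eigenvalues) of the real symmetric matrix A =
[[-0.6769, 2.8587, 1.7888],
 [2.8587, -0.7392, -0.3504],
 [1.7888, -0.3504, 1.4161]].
sigma(A) ≈ {-4, 1, 3}

A is real symmetric, so its spectrum consists of real eigenvalues. Expanding the characteristic polynomial of the displayed matrix gives
  det(λ I - A) = p(λ) = λ^3 + (0)λ^2 + (-13)λ + (12).
Solving p(λ) = 0 yields eigenvalues ≈ -4, 1, 3. (A is shown rounded to 4 decimals, so these recover the underlying integer eigenvalues to within that precision.)
Verification: the trace of A = 0 equals the sum of eigenvalues 0, and det(A) ≈ -11.9993 matches the eigenvalue product -12.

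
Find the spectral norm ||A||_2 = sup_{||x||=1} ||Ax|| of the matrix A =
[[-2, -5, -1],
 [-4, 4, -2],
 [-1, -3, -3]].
||A||_2 ≈ 7.1417 (= sqrt(largest eigenvalue of A^T A))

||A||_2 = sigma_max(A) = sqrt(lambda_max(A^T A)). Form the symmetric matrix M = A^T A =
[[21, -3, 13],
 [-3, 50, 6],
 [13, 6, 14]].
Its characteristic polynomial (trace, sum of principal 2x2 minors, determinant of M give the coefficients) is
  p(λ) = det(λ I - M) = λ^3 - 85λ^2 + 1830λ - 4900.
No integer candidate from the rational root theorem (±divisors of 4900) is a root, so the roots are irrational. The cubic discriminant is Δ = 716244500 > 0, so there are three distinct real roots. p(3) = -148 and p(4) = 1124 have opposite signs, so a root lies in (3, 4); Newton's method refines it to λ ≈ 3.1106. p(30) = 500 and p(31) = -64 have opposite signs, so a root lies in (30, 31); Newton's method refines it to λ ≈ 30.8853. p(51) = -4 and p(52) = 1028 have opposite signs, so a root lies in (51, 52); Newton's method refines it to λ ≈ 51.0042. Check (Vieta): the three roots sum to 85, matching tr M = 85.
So the eigenvalues of A^T A are ≈ 3.1106, 30.8853, 51.0042 (all ≥ 0, as they must be for A^T A). The largest is λ_max ≈ 51.0042, hence ||A||_2 = sqrt(λ_max) ≈ 7.1417.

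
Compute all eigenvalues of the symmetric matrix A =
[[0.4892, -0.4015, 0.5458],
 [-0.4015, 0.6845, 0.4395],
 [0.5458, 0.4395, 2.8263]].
sigma(A) ≈ {0, 1, 3}

A is real symmetric, so its spectrum consists of real eigenvalues. Expanding the characteristic polynomial of the displayed matrix gives
  det(λ I - A) = p(λ) = λ^3 + (-4)λ^2 + (3)λ + (0).
Solving p(λ) = 0 yields eigenvalues ≈ 0, 1, 3. (A is shown rounded to 4 decimals, so these recover the underlying integer eigenvalues to within that precision.)
Verification: the trace of A = 4 equals the sum of eigenvalues 4, and det(A) ≈ -0.0002 matches the eigenvalue product 0.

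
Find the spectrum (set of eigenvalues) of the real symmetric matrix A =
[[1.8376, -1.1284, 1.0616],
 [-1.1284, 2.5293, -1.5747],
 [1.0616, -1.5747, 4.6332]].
sigma(A) ≈ {1, 2, 6}

A is real symmetric, so its spectrum consists of real eigenvalues. Expanding the characteristic polynomial of the displayed matrix gives
  det(λ I - A) = p(λ) = λ^3 + (-9)λ^2 + (20)λ + (-12).
Solving p(λ) = 0 yields eigenvalues ≈ 1, 2, 6. (A is shown rounded to 4 decimals, so these recover the underlying integer eigenvalues to within that precision.)
Verification: the trace of A = 9 equals the sum of eigenvalues 9, and det(A) ≈ 12.0005 matches the eigenvalue product 12.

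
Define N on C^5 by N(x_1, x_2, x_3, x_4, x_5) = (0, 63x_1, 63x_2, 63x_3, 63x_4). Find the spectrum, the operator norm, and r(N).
sigma(N) = {0}; ||N|| = 63; r(N) = 0. (N is nilpotent with N^5 = 0.)

On C^5, N is a strictly lower-triangular matrix with 63 on the subdiagonal and zeros elsewhere, so its characteristic polynomial is lambda^5 and every eigenvalue is 0: sigma(N) = {0}. For the operator norm, N e_i = 63e_{i+1} for i = 1, ..., 4 and N e_5 = 0, so the singular values of N are 63 (with multiplicity 4) and 0; hence ||N|| = 63. The spectral radius r(N) = max|lambda| = 0. Note ||N|| > r(N) — characteristic of non-normal nilpotent operators. Indeed N^5 = 0.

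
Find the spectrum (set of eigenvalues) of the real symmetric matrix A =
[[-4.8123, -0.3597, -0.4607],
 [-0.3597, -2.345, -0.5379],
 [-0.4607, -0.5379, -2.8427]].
sigma(A) ≈ {-5, -3, -2}

A is real symmetric, so its spectrum consists of real eigenvalues. Expanding the characteristic polynomial of the displayed matrix gives
  det(λ I - A) = p(λ) = λ^3 + (10)λ^2 + (31)λ + (30).
Solving p(λ) = 0 yields eigenvalues ≈ -5, -3, -2. (A is shown rounded to 4 decimals, so these recover the underlying integer eigenvalues to within that precision.)
Verification: the trace of A = -10 equals the sum of eigenvalues -10, and det(A) ≈ -29.9998 matches the eigenvalue product -30.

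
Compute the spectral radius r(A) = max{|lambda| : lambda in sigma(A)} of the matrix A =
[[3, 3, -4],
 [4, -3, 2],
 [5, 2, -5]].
r(A) ≈ 4.6362

The eigenvalues of A are the roots of its characteristic polynomial. With M = A (coefficients from the trace, the sum of principal 2x2 minors, and det A):
  p(λ) = det(λ I - M) = λ^3 + 5λ^2 - 5λ - 31.
No integer candidate from the rational root theorem (±divisors of 31) is a root, so the roots are irrational. The cubic discriminant is Δ = 4628 > 0, so there are three distinct real roots. p(-5) = -6 and p(-4) = 5 have opposite signs, so a root lies in (-5, -4); Newton's method refines it to λ ≈ -4.6362. p(-3) = 2 and p(-2) = -9 have opposite signs, so a root lies in (-3, -2); Newton's method refines it to λ ≈ -2.7741. p(2) = -13 and p(3) = 26 have opposite signs, so a root lies in (2, 3); Newton's method refines it to λ ≈ 2.4103. Check (Vieta): the three roots sum to -5, matching tr M = -5.
Thus the eigenvalues (to 4 decimals) are -4.6362 (modulus 4.6362); -2.7741 (modulus 2.7741); 2.4103 (modulus 2.4103). The spectral radius is the largest modulus: r(A) ≈ 4.6362. (Cross-check: r(A) ≤ ||A||_2 ≈ 9.2845; equality holds whenever A is normal, though it can also hold for some non-normal A.)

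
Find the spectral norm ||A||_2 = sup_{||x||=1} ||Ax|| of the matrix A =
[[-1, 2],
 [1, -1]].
||A||_2 = sqrt((7 + sqrt(45))/2) ≈ 2.618 (= sqrt(largest eigenvalue of A^T A))

||A||_2 = sigma_max(A) = sqrt(lambda_max(A^T A)). Form the symmetric matrix M = A^T A =
[[2, -3],
 [-3, 5]].
Its characteristic polynomial (trace, determinant of M give the coefficients) is
  p(λ) = det(λ I - M) = λ^2 - 7λ + 1.
For λ^2 - 7λ + 1 the discriminant is 45. It is nonnegative but not a perfect square, so the roots are real and irrational: λ = (7 ± sqrt(45))/2 ≈ 6.8541, 0.1459.
So the eigenvalues of A^T A are ≈ 0.1459, 6.8541 (all ≥ 0, as they must be for A^T A). The largest is λ_max = (7 + sqrt(45))/2 ≈ 6.8541, hence ||A||_2 = sqrt(λ_max) = sqrt((7 + sqrt(45))/2) ≈ 2.618.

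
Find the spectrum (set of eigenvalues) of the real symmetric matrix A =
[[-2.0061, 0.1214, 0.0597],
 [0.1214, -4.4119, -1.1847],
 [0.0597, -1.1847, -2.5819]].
sigma(A) ≈ {-5, -2} (-2 with multiplicity 2)

A is real symmetric, so its spectrum consists of real eigenvalues. Expanding the characteristic polynomial of the displayed matrix gives
  det(λ I - A) = p(λ) = λ^3 + (9)λ^2 + (24)λ + (20).
Solving p(λ) = 0 yields eigenvalues ≈ -5, -2, -2. (A is shown rounded to 4 decimals, so these recover the underlying integer eigenvalues to within that precision.)
Verification: the trace of A = -9 equals the sum of eigenvalues -9, and det(A) ≈ -19.9995 matches the eigenvalue product -20.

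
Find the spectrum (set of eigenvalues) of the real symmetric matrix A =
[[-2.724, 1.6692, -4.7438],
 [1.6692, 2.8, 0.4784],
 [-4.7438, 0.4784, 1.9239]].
sigma(A) ≈ {-6, 3, 5}

A is real symmetric, so its spectrum consists of real eigenvalues. Expanding the characteristic polynomial of the displayed matrix gives
  det(λ I - A) = p(λ) = λ^3 + (-2)λ^2 + (-33)λ + (89.9974).
Solving p(λ) = 0 yields eigenvalues ≈ -6, 3, 5. (A is shown rounded to 4 decimals, so these recover the underlying integer eigenvalues to within that precision.)
Verification: the trace of A = 2 equals the sum of eigenvalues 2, and det(A) ≈ -89.9974 matches the eigenvalue product -90.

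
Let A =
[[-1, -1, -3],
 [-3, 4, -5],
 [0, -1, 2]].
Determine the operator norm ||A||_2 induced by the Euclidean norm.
||A||_2 ≈ 7.6566 (= sqrt(largest eigenvalue of A^T A))

||A||_2 = sigma_max(A) = sqrt(lambda_max(A^T A)). Form the symmetric matrix M = A^T A =
[[10, -11, 18],
 [-11, 18, -19],
 [18, -19, 38]].
Its characteristic polynomial (trace, sum of principal 2x2 minors, determinant of M give the coefficients) is
  p(λ) = det(λ I - M) = λ^3 - 66λ^2 + 438λ - 324.
No integer candidate from the rational root theorem (±divisors of 324) is a root, so the roots are irrational. The cubic discriminant is Δ = 292724064 > 0, so there are three distinct real roots. p(0) = -324 and p(1) = 49 have opposite signs, so a root lies in (0, 1); Newton's method refines it to λ ≈ 0.8463. p(6) = 144 and p(7) = -149 have opposite signs, so a root lies in (6, 7); Newton's method refines it to λ ≈ 6.531. p(58) = -1832 and p(59) = 1151 have opposite signs, so a root lies in (58, 59); Newton's method refines it to λ ≈ 58.6228. Check (Vieta): the three roots sum to 66, matching tr M = 66.
So the eigenvalues of A^T A are ≈ 0.8463, 6.531, 58.6228 (all ≥ 0, as they must be for A^T A). The largest is λ_max ≈ 58.6228, hence ||A||_2 = sqrt(λ_max) ≈ 7.6566.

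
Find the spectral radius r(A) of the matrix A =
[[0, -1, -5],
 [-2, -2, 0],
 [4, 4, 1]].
r(A) ≈ 3.9862

The eigenvalues of A are the roots of its characteristic polynomial. With M = A (coefficients from the trace, the sum of principal 2x2 minors, and det A):
  p(λ) = det(λ I - M) = λ^3 + λ^2 + 16λ + 2.
No integer candidate from the rational root theorem (±divisors of 2) is a root, so the roots are irrational. The cubic discriminant is Δ = -15668 < 0, so there is one real root and a complex-conjugate pair. p(-1) = -14 and p(0) = 2 have opposite signs, so a root lies in (-1, 0); Newton's method refines it to λ ≈ -0.1259. Dividing out (λ - (-0.1259)) leaves approximately λ^2 + 0.8741λ + 15.89. For λ^2 + 0.8741λ + 15.89 the discriminant is -62.7958. It is negative, so the remaining roots are the complex-conjugate pair λ ≈ -0.4371 ± 3.9622i. Their product equals the constant term, so |λ|^2 ≈ 15.89 and |λ| ≈ 3.9862.
Thus the eigenvalues (to 4 decimals) are -0.1259 (modulus 0.1259); -0.4371 ± 3.9622i (modulus 3.9862). The spectral radius is the largest modulus: r(A) ≈ 3.9862. (Cross-check: r(A) ≤ ||A||_2 ≈ 6.7117; equality holds whenever A is normal, though it can also hold for some non-normal A.)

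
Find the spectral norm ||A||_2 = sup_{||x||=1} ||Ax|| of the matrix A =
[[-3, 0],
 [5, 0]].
||A||_2 = sqrt(34) ≈ 5.831 (= sqrt(largest eigenvalue of A^T A))

||A||_2 = sigma_max(A) = sqrt(lambda_max(A^T A)). Form the symmetric matrix M = A^T A =
[[34, 0],
 [0, 0]].
Its characteristic polynomial (trace, determinant of M give the coefficients) is
  p(λ) = det(λ I - M) = λ^2 - 34λ.
For λ^2 - 34λ the discriminant is 1156. It is a perfect square (34^2), so the roots are rational: λ = (34 ± 34)/2 = 34, 0.
So the eigenvalues of A^T A are ≈ 0, 34 (all ≥ 0, as they must be for A^T A). The largest is λ_max = 34, hence ||A||_2 = sqrt(λ_max) = sqrt(34) ≈ 5.831.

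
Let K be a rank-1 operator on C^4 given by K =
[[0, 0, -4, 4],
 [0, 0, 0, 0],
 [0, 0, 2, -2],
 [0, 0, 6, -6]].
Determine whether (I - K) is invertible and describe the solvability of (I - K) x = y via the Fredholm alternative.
(I - K) is invertible (det(I - K) = 5 ≠ 0), so for every y in C^4 the equation (I - K) x = y has a unique solution.

K has rank 1, so it is an outer product K = u v^T: every row of K is a multiple of one row vector. Reading off the entries, u = (2, 0, -1, -3) and v = (0, 0, -2, 2) (row i of K equals u_i·v^T). A rank-one matrix u v^T satisfies K u = u (v·u) and kills the (3)-dimensional subspace v^⊥, so its characteristic polynomial is lambda^3 (lambda - v·u) with v·u = tr K = -4. Hence the eigenvalues of I - K are 1 (multiplicity 3) and 1 - (-4) = 5, so det(I - K) = 5. (Direct check: I - K =
[[1, 0, 4, -4],
 [0, 1, 0, 0],
 [0, 0, -1, 2],
 [0, 0, -6, 7]]
has determinant 5.) The finite-dimensional Fredholm alternative says: either (I - K) is invertible, or ker(I - K) ≠ {0} and then range(I - K) = ker((I - K)^*)^⊥, with dim ker(I - K) = dim ker((I - K)^*). Since det(I - K) ≠ 0, 1 is not an eigenvalue of K and ker(I - K) = {0}, so we are in the first case: for every y there is a unique x = (I - K)^(-1) y. Explicitly, by the Sherman–Morrison formula, (I - u v^T)^(-1) = I + u v^T/(1 - v·u), i.e. (I - K)^(-1) = I + K/(5).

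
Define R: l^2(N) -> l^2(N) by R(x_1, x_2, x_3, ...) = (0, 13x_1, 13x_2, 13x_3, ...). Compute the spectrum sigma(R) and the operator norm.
sigma(R) = closed disk {z in C : |z| ≤ 13}; ||R|| = 13

Note R = 13·U where U is the unit right shift (U x)_k = x_{k-1} (with x_0 := 0); so ||R|| = 13||U|| and sigma(R) = 13·sigma(U). ||R x||^2 = sum_{k≥1} |13x_k|^2 = 169||x||^2, so ||R|| = 13 and sigma(R) ⊂ {|z| ≤ 13}. For any |lambda| < 13, the equation (R - lambda I) x = 0 forces x_1 = 0, then 13x_k = lambda x_{k+1} ⇒ x = 0, so R has no eigenvalues. But (R - lambda I) is not surjective for |lambda| < 13: solving (R - lambda I) x = e_1 would require x_n proportional to (lambda/13)^(-n), which is not in l^2. So every |lambda| < 13 lies in the residual spectrum. The boundary |lambda| = 13 is in the approximate point spectrum (the spectrum is closed). Hence sigma(R) is the closed disk of radius 13.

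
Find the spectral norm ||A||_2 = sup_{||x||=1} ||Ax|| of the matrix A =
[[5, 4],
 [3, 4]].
||A||_2 = sqrt((66 + sqrt(4100))/2) ≈ 8.0632 (= sqrt(largest eigenvalue of A^T A))

||A||_2 = sigma_max(A) = sqrt(lambda_max(A^T A)). Form the symmetric matrix M = A^T A =
[[34, 32],
 [32, 32]].
Its characteristic polynomial (trace, determinant of M give the coefficients) is
  p(λ) = det(λ I - M) = λ^2 - 66λ + 64.
For λ^2 - 66λ + 64 the discriminant is 4100. It is nonnegative but not a perfect square, so the roots are real and irrational: λ = (66 ± sqrt(4100))/2 ≈ 65.0156, 0.9844.
So the eigenvalues of A^T A are ≈ 0.9844, 65.0156 (all ≥ 0, as they must be for A^T A). The largest is λ_max = (66 + sqrt(4100))/2 ≈ 65.0156, hence ||A||_2 = sqrt(λ_max) = sqrt((66 + sqrt(4100))/2) ≈ 8.0632.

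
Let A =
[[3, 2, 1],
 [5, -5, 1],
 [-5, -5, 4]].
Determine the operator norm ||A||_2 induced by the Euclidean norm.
||A||_2 ≈ 8.577 (= sqrt(largest eigenvalue of A^T A))

||A||_2 = sigma_max(A) = sqrt(lambda_max(A^T A)). Form the symmetric matrix M = A^T A =
[[59, 6, -12],
 [6, 54, -23],
 [-12, -23, 18]].
Its characteristic polynomial (trace, sum of principal 2x2 minors, determinant of M give the coefficients) is
  p(λ) = det(λ I - M) = λ^3 - 131λ^2 + 4511λ - 21025.
No integer candidate from the rational root theorem (±divisors of 21025) is a root, so the roots are irrational. The cubic discriminant is Δ = 4673527632 > 0, so there are three distinct real roots. p(5) = -1620 and p(6) = 1541 have opposite signs, so a root lies in (5, 6); Newton's method refines it to λ ≈ 5.5034. p(51) = 956 and p(52) = -69 have opposite signs, so a root lies in (51, 52); Newton's method refines it to λ ≈ 51.9312. p(73) = -804 and p(74) = 657 have opposite signs, so a root lies in (73, 74); Newton's method refines it to λ ≈ 73.5654. Check (Vieta): the three roots sum to 131, matching tr M = 131.
So the eigenvalues of A^T A are ≈ 5.5034, 51.9312, 73.5654 (all ≥ 0, as they must be for A^T A). The largest is λ_max ≈ 73.5654, hence ||A||_2 = sqrt(λ_max) ≈ 8.577.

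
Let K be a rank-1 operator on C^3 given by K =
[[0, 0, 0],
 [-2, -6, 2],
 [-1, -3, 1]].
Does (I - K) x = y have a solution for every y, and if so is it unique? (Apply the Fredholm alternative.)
(I - K) is invertible (det(I - K) = 6 ≠ 0), so for every y in C^3 the equation (I - K) x = y has a unique solution.

K has rank 1, so it is an outer product K = u v^T: every row of K is a multiple of one row vector. Reading off the entries, u = (0, -2, -1) and v = (1, 3, -1) (row i of K equals u_i·v^T). A rank-one matrix u v^T satisfies K u = u (v·u) and kills the (2)-dimensional subspace v^⊥, so its characteristic polynomial is lambda^2 (lambda - v·u) with v·u = tr K = -5. Hence the eigenvalues of I - K are 1 (multiplicity 2) and 1 - (-5) = 6, so det(I - K) = 6. (Direct check: I - K =
[[1, 0, 0],
 [2, 7, -2],
 [1, 3, 0]]
has determinant 6.) The finite-dimensional Fredholm alternative says: either (I - K) is invertible, or ker(I - K) ≠ {0} and then range(I - K) = ker((I - K)^*)^⊥, with dim ker(I - K) = dim ker((I - K)^*). Since det(I - K) ≠ 0, 1 is not an eigenvalue of K and ker(I - K) = {0}, so we are in the first case: for every y there is a unique x = (I - K)^(-1) y. Explicitly, by the Sherman–Morrison formula, (I - u v^T)^(-1) = I + u v^T/(1 - v·u), i.e. (I - K)^(-1) = I + K/(6).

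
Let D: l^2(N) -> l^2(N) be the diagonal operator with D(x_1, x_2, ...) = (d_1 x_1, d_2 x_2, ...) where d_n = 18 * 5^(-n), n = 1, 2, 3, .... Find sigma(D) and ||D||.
sigma(D) = {18 * 5^(-n) : n ≥ 1} ∪ {0}; ||D|| = 18/5

A bounded diagonal operator on l^2 with diagonal entries d_n has spectrum equal to the closure of {d_n : n ≥ 1}: every d_n is an eigenvalue (with eigenvector e_n), so {d_n} ⊂ sigma(D); the spectrum is closed, so its closure is too; and for lambda not in the closure, (D - lambda I) has bounded inverse (the diagonal entries 1/(d_n - lambda) are bounded). For our sequence d_n = 18 * 5^(-n), n = 1, 2, 3, ...:
  - {d_n} = {18 * 5^(-n) : n ≥ 1}; the only limit point is 0
  - closure = {18 * 5^(-n) : n ≥ 1} ∪ {0}
For the norm: a diagonal operator has ||D|| = sup_n |d_n|. Here d_n = 18 * 5^(-n) is positive and decreasing, so sup_n |d_n| = d_1 = 18/5. So ||D|| = 18/5.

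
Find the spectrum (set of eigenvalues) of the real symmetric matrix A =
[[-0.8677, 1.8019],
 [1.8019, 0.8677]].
sigma(A) ≈ {-2, 2}

A is real symmetric, so its spectrum consists of real eigenvalues. Expanding the characteristic polynomial of the displayed matrix gives
  det(λ I - A) = p(λ) = λ^2 + (0)λ + (-4).
Solving p(λ) = 0 yields eigenvalues ≈ -2, 2. (A is shown rounded to 4 decimals, so these recover the underlying integer eigenvalues to within that precision.)
Verification: the trace of A = 0 equals the sum of eigenvalues 0, and det(A) ≈ -3.9997 matches the eigenvalue product -4.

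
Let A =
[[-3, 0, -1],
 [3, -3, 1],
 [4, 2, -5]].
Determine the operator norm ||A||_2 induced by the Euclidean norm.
||A||_2 ≈ 6.8319 (= sqrt(largest eigenvalue of A^T A))

||A||_2 = sigma_max(A) = sqrt(lambda_max(A^T A)). Form the symmetric matrix M = A^T A =
[[34, -1, -14],
 [-1, 13, -13],
 [-14, -13, 27]].
Its characteristic polynomial (trace, sum of principal 2x2 minors, determinant of M give the coefficients) is
  p(λ) = det(λ I - M) = λ^3 - 74λ^2 + 1345λ - 3249.
No integer candidate from the rational root theorem (±divisors of 3249) is a root, so the roots are irrational. The cubic discriminant is Δ = 443076729 > 0, so there are three distinct real roots. p(2) = -847 and p(3) = 147 have opposite signs, so a root lies in (2, 3); Newton's method refines it to λ ≈ 2.8433. p(24) = 231 and p(25) = -249 have opposite signs, so a root lies in (24, 25); Newton's method refines it to λ ≈ 24.4815. p(46) = -627 and p(47) = 323 have opposite signs, so a root lies in (46, 47); Newton's method refines it to λ ≈ 46.6752. Check (Vieta): the three roots sum to 74, matching tr M = 74.
So the eigenvalues of A^T A are ≈ 2.8433, 24.4815, 46.6752 (all ≥ 0, as they must be for A^T A). The largest is λ_max ≈ 46.6752, hence ||A||_2 = sqrt(λ_max) ≈ 6.8319.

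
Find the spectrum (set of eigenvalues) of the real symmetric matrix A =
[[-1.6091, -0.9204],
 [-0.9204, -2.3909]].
sigma(A) ≈ {-3, -1}

A is real symmetric, so its spectrum consists of real eigenvalues. Expanding the characteristic polynomial of the displayed matrix gives
  det(λ I - A) = p(λ) = λ^2 + (4)λ + (3).
Solving p(λ) = 0 yields eigenvalues ≈ -3, -1. (A is shown rounded to 4 decimals, so these recover the underlying integer eigenvalues to within that precision.)
Verification: the trace of A = -4 equals the sum of eigenvalues -4, and det(A) ≈ 3.0001 matches the eigenvalue product 3.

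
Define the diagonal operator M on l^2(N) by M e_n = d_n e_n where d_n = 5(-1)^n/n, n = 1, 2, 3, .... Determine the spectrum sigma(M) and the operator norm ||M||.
sigma(M) = {5(-1)^n/n : n ≥ 1} ∪ {0}; ||M|| = 5

A bounded diagonal operator on l^2 with diagonal entries d_n has spectrum equal to the closure of {d_n : n ≥ 1}: every d_n is an eigenvalue (with eigenvector e_n), so {d_n} ⊂ sigma(M); the spectrum is closed, so its closure is too; and for lambda not in the closure, (M - lambda I) has bounded inverse (the diagonal entries 1/(d_n - lambda) are bounded). For our sequence d_n = 5(-1)^n/n, n = 1, 2, 3, ...:
  - {d_n} = {5(-1)^n/n : n ≥ 1}; the only limit point is 0
  - closure = {5(-1)^n/n : n ≥ 1} ∪ {0}
For the norm: a diagonal operator has ||M|| = sup_n |d_n|. Here |d_n| = 5/n is decreasing, so sup_n |d_n| = |d_1| = 5. So ||M|| = 5.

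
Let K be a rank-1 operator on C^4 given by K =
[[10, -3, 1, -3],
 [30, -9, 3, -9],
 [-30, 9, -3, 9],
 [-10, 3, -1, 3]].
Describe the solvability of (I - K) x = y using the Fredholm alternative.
(I - K) is singular (det(I - K) = 0, i.e. 1 ∈ sigma(K)). (I - K) x = y is solvable iff y ⊥ ker((I - K)^*) = span{(10, -3, 1, -3)}, i.e. iff 10y_1 - 3y_2 + y_3 - 3y_4 = 0. When solvable, the solutions are x = y + c·(1, 3, -3, -1), c arbitrary (ker(I - K) = span{(1, 3, -3, -1)}, dimension 1).

K has rank 1, so it is an outer product K = u v^T: every row of K is a multiple of one row vector. Reading off the entries, u = (1, 3, -3, -1) and v = (10, -3, 1, -3) (row i of K equals u_i·v^T). A rank-one matrix u v^T satisfies K u = u (v·u) and kills the (3)-dimensional subspace v^⊥, so its characteristic polynomial is lambda^3 (lambda - v·u) with v·u = tr K = 1. Hence the eigenvalues of I - K are 1 (multiplicity 3) and 1 - (1) = 0, so det(I - K) = 0. (Direct check: I - K =
[[-9, 3, -1, 3],
 [-30, 10, -3, 9],
 [30, -9, 4, -9],
 [10, -3, 1, -2]]
has determinant 0.) So 1 is an eigenvalue of K and (I - K) is not invertible. The finite-dimensional Fredholm alternative says: either (I - K) is invertible, or ker(I - K) ≠ {0} and then range(I - K) = ker((I - K)^*)^⊥, with dim ker(I - K) = dim ker((I - K)^*). We are in the second case, so we need both kernels. Kernel of I - K: (I - K) u = u - u (v·u) = u - u = 0, so ker(I - K) = span{u} = span{(1, 3, -3, -1)} (it is exactly 1-dimensional because rank(I - K) = 3). Kernel of the adjoint: K is real, so (I - K)^* = I - K^T = I - v u^T, and (I - v u^T) v = v - v (u·v) = 0; hence ker((I - K)^*) = span{v} = span{(10, -3, 1, -3)}. Therefore (I - K) x = y is solvable iff <y, v> = 0, i.e. iff 10y_1 - 3y_2 + y_3 - 3y_4 = 0. When this holds, K y = u (v·y) = 0, so (I - K) y = y and x = y is a particular solution; the full solution set is the line x = y + c·u = y + c·(1, 3, -3, -1), c ∈ C.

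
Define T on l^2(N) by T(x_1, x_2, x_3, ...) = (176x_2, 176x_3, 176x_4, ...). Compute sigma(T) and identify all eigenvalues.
sigma(T) = closed disk {z in C : |z| ≤ 176}; sigma_p(T) = open disk {z in C : |z| < 176}

Note T = 176·V where V is the unit left shift (V x)_k = x_{k+1}; so sigma(T) = 176·sigma(V) and ||T|| = 176||V||. ||T x||^2 = 30976sum_{k≥2} |x_k|^2 ≤ 30976||x||^2, with equality on {x : x_1 = 0}, so ||T|| = 176. For any lambda with |lambda| < 176, set r = lambda/176 (|r| < 1); the vector x = (1, r, r^2, ...) is in l^2 and satisfies T x = 176(r, r^2, ...) = lambda x, so lambda is an eigenvalue. On the boundary |lambda| = 176 the geometric series diverges, so no l^2 eigenvector exists, but these lambda lie in the approximate point spectrum. Hence sigma(T) is the closed disk of radius 176 and sigma_p(T) is the open disk.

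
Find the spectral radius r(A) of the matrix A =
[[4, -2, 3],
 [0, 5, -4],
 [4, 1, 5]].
r(A) ≈ 8.5243

The eigenvalues of A are the roots of its characteristic polynomial. With M = A (coefficients from the trace, the sum of principal 2x2 minors, and det A):
  p(λ) = det(λ I - M) = λ^3 - 14λ^2 + 57λ - 88.
No integer candidate from the rational root theorem (±divisors of 88) is a root, so the roots are irrational. The cubic discriminant is Δ = -14912 < 0, so there is one real root and a complex-conjugate pair. p(8) = -16 and p(9) = 20 have opposite signs, so a root lies in (8, 9); Newton's method refines it to λ ≈ 8.5243. Dividing out (λ - (8.5243)) leaves approximately λ^2 - 5.4757λ + 10.3234. For λ^2 - 5.4757λ + 10.3234 the discriminant is -11.3103. It is negative, so the remaining roots are the complex-conjugate pair λ ≈ 2.7379 ± 1.6815i. Their product equals the constant term, so |λ|^2 ≈ 10.3234 and |λ| ≈ 3.213.
Thus the eigenvalues (to 4 decimals) are 8.5243 (modulus 8.5243); 2.7379 ± 1.6815i (modulus 3.213). The spectral radius is the largest modulus: r(A) ≈ 8.5243. (Cross-check: r(A) ≤ ||A||_2 ≈ 9.0296; equality holds whenever A is normal, though it can also hold for some non-normal A.)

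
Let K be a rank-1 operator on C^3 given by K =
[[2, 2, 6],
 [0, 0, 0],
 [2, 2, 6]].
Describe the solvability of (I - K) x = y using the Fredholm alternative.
(I - K) is invertible (det(I - K) = -7 ≠ 0), so for every y in C^3 the equation (I - K) x = y has a unique solution.

K has rank 1, so it is an outer product K = u v^T: every row of K is a multiple of one row vector. Reading off the entries, u = (-2, 0, -2) and v = (-1, -1, -3) (row i of K equals u_i·v^T). A rank-one matrix u v^T satisfies K u = u (v·u) and kills the (2)-dimensional subspace v^⊥, so its characteristic polynomial is lambda^2 (lambda - v·u) with v·u = tr K = 8. Hence the eigenvalues of I - K are 1 (multiplicity 2) and 1 - (8) = -7, so det(I - K) = -7. (Direct check: I - K =
[[-1, -2, -6],
 [0, 1, 0],
 [-2, -2, -5]]
has determinant -7.) The finite-dimensional Fredholm alternative says: either (I - K) is invertible, or ker(I - K) ≠ {0} and then range(I - K) = ker((I - K)^*)^⊥, with dim ker(I - K) = dim ker((I - K)^*). Since det(I - K) ≠ 0, 1 is not an eigenvalue of K and ker(I - K) = {0}, so we are in the first case: for every y there is a unique x = (I - K)^(-1) y. Explicitly, by the Sherman–Morrison formula, (I - u v^T)^(-1) = I + u v^T/(1 - v·u), i.e. (I - K)^(-1) = I + K/(-7).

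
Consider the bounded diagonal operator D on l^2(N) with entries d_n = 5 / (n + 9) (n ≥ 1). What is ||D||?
||D|| = 1/2 (attained at n = 1)

For D diagonal, ||D|| = sup_n |d_n| = sup_n 5/(n + 9). This is positive and strictly decreasing in n, so the supremum is attained at n = 1: d_1 = 5/(1 + 9) = 1/2. Hence ||D|| = 1/2.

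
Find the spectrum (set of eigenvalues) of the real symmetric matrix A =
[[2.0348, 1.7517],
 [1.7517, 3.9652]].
sigma(A) ≈ {1, 5}

A is real symmetric, so its spectrum consists of real eigenvalues. Expanding the characteristic polynomial of the displayed matrix gives
  det(λ I - A) = p(λ) = λ^2 + (-6)λ + (5).
Solving p(λ) = 0 yields eigenvalues ≈ 1, 5. (A is shown rounded to 4 decimals, so these recover the underlying integer eigenvalues to within that precision.)
Verification: the trace of A = 6 equals the sum of eigenvalues 6, and det(A) ≈ 4.9999 matches the eigenvalue product 5.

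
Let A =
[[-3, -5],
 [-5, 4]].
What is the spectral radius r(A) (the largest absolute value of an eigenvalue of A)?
r(A) = (1 + sqrt(149))/2 ≈ 6.6033

The eigenvalues of A are the roots of its characteristic polynomial. With M = A (coefficients from the trace and determinant):
  p(λ) = det(λ I - M) = λ^2 - λ - 37.
For λ^2 - λ - 37 the discriminant is 149. It is nonnegative but not a perfect square, so the roots are real and irrational: λ = (1 ± sqrt(149))/2 ≈ 6.6033, -5.6033.
Thus the eigenvalues (to 4 decimals) are 6.6033 (modulus 6.6033); -5.6033 (modulus 5.6033). The spectral radius is the largest modulus: r(A) = (1 + sqrt(149))/2 ≈ 6.6033. (Cross-check: r(A) ≤ ||A||_2 ≈ 6.6033; equality holds whenever A is normal, though it can also hold for some non-normal A.)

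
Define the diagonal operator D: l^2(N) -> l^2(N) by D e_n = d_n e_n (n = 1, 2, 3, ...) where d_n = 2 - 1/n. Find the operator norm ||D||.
||D|| = 2

For a diagonal operator on l^2 with entries d_n, ||D|| = sup_n |d_n|. Here d_1 = 1, d_2 = 3/2, ..., and d_n = 2 - 1/n increases monotonically toward 2. All terms lie in [1, 2), so |d_n| = d_n and the supremum is the limit 2, which is not attained by any individual d_n. Hence ||D|| = 2.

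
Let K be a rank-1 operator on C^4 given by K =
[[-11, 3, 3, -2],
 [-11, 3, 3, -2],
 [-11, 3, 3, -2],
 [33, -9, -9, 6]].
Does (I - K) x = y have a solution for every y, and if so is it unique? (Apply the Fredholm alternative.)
(I - K) is singular (det(I - K) = 0, i.e. 1 ∈ sigma(K)). (I - K) x = y is solvable iff y ⊥ ker((I - K)^*) = span{(-11, 3, 3, -2)}, i.e. iff -11y_1 + 3y_2 + 3y_3 - 2y_4 = 0. When solvable, the solutions are x = y + c·(1, 1, 1, -3), c arbitrary (ker(I - K) = span{(1, 1, 1, -3)}, dimension 1).

K has rank 1, so it is an outer product K = u v^T: every row of K is a multiple of one row vector. Reading off the entries, u = (1, 1, 1, -3) and v = (-11, 3, 3, -2) (row i of K equals u_i·v^T). A rank-one matrix u v^T satisfies K u = u (v·u) and kills the (3)-dimensional subspace v^⊥, so its characteristic polynomial is lambda^3 (lambda - v·u) with v·u = tr K = 1. Hence the eigenvalues of I - K are 1 (multiplicity 3) and 1 - (1) = 0, so det(I - K) = 0. (Direct check: I - K =
[[12, -3, -3, 2],
 [11, -2, -3, 2],
 [11, -3, -2, 2],
 [-33, 9, 9, -5]]
has determinant 0.) So 1 is an eigenvalue of K and (I - K) is not invertible. The finite-dimensional Fredholm alternative says: either (I - K) is invertible, or ker(I - K) ≠ {0} and then range(I - K) = ker((I - K)^*)^⊥, with dim ker(I - K) = dim ker((I - K)^*). We are in the second case, so we need both kernels. Kernel of I - K: (I - K) u = u - u (v·u) = u - u = 0, so ker(I - K) = span{u} = span{(1, 1, 1, -3)} (it is exactly 1-dimensional because rank(I - K) = 3). Kernel of the adjoint: K is real, so (I - K)^* = I - K^T = I - v u^T, and (I - v u^T) v = v - v (u·v) = 0; hence ker((I - K)^*) = span{v} = span{(-11, 3, 3, -2)}. Therefore (I - K) x = y is solvable iff <y, v> = 0, i.e. iff -11y_1 + 3y_2 + 3y_3 - 2y_4 = 0. When this holds, K y = u (v·y) = 0, so (I - K) y = y and x = y is a particular solution; the full solution set is the line x = y + c·u = y + c·(1, 1, 1, -3), c ∈ C.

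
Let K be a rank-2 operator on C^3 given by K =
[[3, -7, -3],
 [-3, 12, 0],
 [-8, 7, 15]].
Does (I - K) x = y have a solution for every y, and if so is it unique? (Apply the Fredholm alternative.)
(I - K) is invertible (det(I - K) = 187 ≠ 0), so for every y in C^3 the equation (I - K) x = y has a unique solution.

K has rank 2 and factors as K = U V^T = u1 v1^T + u2 v2^T with u1 = (2, -3, -3), v1 = (2, -3, -3), u2 = (1, -3, 2), v2 = (-1, -1, 3) (multiplying out reproduces the displayed K). The nonzero eigenvalues of U V^T coincide with those of the 2 x 2 matrix G = V^T U = [[v1·u1, v1·u2], [v2·u1, v2·u2]] = [[22, 5], [-8, 8]], and by the Sylvester determinant identity det(I_3 - U V^T) = det(I_2 - V^T U) = det([[-21, -5], [8, -7]]) = (-21)(-7) - (-5)(8) = 187. (Direct check: I - K =
[[-2, 7, 3],
 [3, -11, 0],
 [8, -7, -14]]
has determinant 187.) The finite-dimensional Fredholm alternative says: either (I - K) is invertible, or ker(I - K) ≠ {0} and then range(I - K) = ker((I - K)^*)^⊥, with dim ker(I - K) = dim ker((I - K)^*). Since det(I - K) ≠ 0, 1 is not an eigenvalue of K and ker(I - K) = {0}, so we are in the first case: for every y there is a unique x = (I - K)^(-1) y. (Explicitly, by the Woodbury identity, (I - U V^T)^(-1) = I + U (I_2 - G)^(-1) V^T.)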